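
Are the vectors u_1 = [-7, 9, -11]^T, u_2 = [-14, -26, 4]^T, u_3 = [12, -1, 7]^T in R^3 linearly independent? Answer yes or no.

Form the matrix with these vectors as rows and row reduce.
R2 ← R2 − (2)·R1: [0, -44, 26]
R3 ← R3 + (12/7)·R1: [0, 101/7, -83/7]
R3 ← R3 + (101/308)·R2: [0, 0, -513/154]
3 nonzero rows, so the 3 vectors span a space of dimension 3.
Since 3 = 3, the vectors are linearly independent.

yes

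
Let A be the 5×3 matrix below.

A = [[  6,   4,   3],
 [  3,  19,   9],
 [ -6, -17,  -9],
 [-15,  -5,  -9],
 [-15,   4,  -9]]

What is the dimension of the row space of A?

3

Row reduce to echelon form.
R2 ← R2 − (1/2)·R1: [0, 17, 15/2]
R3 ← R3 + R1: [0, -13, -6]
R4 ← R4 + (5/2)·R1: [0, 5, -3/2]
R5 ← R5 + (5/2)·R1: [0, 14, -3/2]
R3 ← R3 + (13/17)·R2: [0, 0, -9/34]
R4 ← R4 − (5/17)·R2: [0, 0, -63/17]
R5 ← R5 − (14/17)·R2: [0, 0, -261/34]
R4 ← R4 − (14)·R3: [0, 0, 0]
R5 ← R5 − (29)·R3: [0, 0, 0]
Echelon form has 3 nonzero rows, so rank(A) = 3.
The row space has dimension equal to the rank: 3.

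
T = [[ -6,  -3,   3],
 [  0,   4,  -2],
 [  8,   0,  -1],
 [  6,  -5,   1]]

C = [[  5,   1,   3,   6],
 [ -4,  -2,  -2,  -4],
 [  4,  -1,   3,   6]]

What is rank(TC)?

2

First compute TC:
[[ -6,  -3,  -3,  -6],
 [-24,  -6, -14, -28],
 [ 36,   9,  21,  42],
 [ 54,  15,  31,  62]]
Now row reduce the product.
R2 ← R2 − (4)·R1: [0, 6, -2, -4]
R3 ← R3 + (6)·R1: [0, -9, 3, 6]
R4 ← R4 + (9)·R1: [0, -12, 4, 8]
R3 ← R3 + (3/2)·R2: [0, 0, 0, 0]
R4 ← R4 + (2)·R2: [0, 0, 0, 0]
2 nonzero rows, so rank(TC) = 2.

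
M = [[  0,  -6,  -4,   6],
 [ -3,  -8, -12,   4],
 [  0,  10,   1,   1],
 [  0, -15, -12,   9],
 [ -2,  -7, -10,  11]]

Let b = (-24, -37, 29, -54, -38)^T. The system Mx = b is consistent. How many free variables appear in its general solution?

0

Row reduce the augmented matrix [M | b].
Swap R1 ↔ R2
R5 ← R5 − (2/3)·R1: [0, -5/3, -2, 25/3, -40/3]
R3 ← R3 + (5/3)·R2: [0, 0, -17/3, 11, -11]
R4 ← R4 − (5/2)·R2: [0, 0, -2, -6, 6]
R5 ← R5 − (5/18)·R2: [0, 0, -8/9, 20/3, -20/3]
R4 ← R4 − (6/17)·R3: [0, 0, 0, -168/17, 168/17]
R5 ← R5 − (8/51)·R3: [0, 0, 0, 84/17, -84/17]
R5 ← R5 + (1/2)·R4: [0, 0, 0, 0, 0]
The echelon form has 4 nonzero rows, and every pivot lies in the first 4 columns, so rank(M) = rank([M|b]) = 4.
The system is consistent.
Free variables = (unknowns) − (rank) = 4 − 4 = 0.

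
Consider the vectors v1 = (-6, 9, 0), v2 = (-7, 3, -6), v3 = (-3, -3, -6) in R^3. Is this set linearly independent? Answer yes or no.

Form the matrix with these vectors as rows and row reduce.
R2 ← R2 − (7/6)·R1: [0, -15/2, -6]
R3 ← R3 − (1/2)·R1: [0, -15/2, -6]
R3 ← R3 − R2: [0, 0, 0]
2 nonzero rows, so the 3 vectors span a space of dimension 2.
Since 2 < 3, the vectors are linearly dependent.

no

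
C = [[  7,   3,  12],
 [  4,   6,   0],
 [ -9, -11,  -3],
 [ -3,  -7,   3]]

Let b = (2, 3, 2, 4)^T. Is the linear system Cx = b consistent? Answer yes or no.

Row reduce the augmented matrix [C | b].
R2 ← R2 − (4/7)·R1: [0, 30/7, -48/7, 13/7]
R3 ← R3 + (9/7)·R1: [0, -50/7, 87/7, 32/7]
R4 ← R4 + (3/7)·R1: [0, -40/7, 57/7, 34/7]
R3 ← R3 + (5/3)·R2: [0, 0, 1, 23/3]
R4 ← R4 + (4/3)·R2: [0, 0, -1, 22/3]
R4 ← R4 + R3: [0, 0, 0, 15]
The echelon form has 4 nonzero rows; the last pivot sits in the augmented column, so rank(C) = 3 but rank([C|b]) = 4.
Since the ranks differ, the system is inconsistent.

no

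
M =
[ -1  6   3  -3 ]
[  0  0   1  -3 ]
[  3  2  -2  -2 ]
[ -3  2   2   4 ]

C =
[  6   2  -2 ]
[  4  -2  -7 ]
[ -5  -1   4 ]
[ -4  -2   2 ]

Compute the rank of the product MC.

First compute MC:
[[ 15, -11, -34],
 [  7,   5,  -2],
 [ 44,   8, -32],
 [-36, -20,   8]]
Now row reduce the product.
R2 ← R2 − (7/15)·R1: [0, 152/15, 208/15]
R3 ← R3 − (44/15)·R1: [0, 604/15, 1016/15]
R4 ← R4 + (12/5)·R1: [0, -232/5, -368/5]
R3 ← R3 − (151/38)·R2: [0, 0, 240/19]
R4 ← R4 + (87/19)·R2: [0, 0, -192/19]
R4 ← R4 + (4/5)·R3: [0, 0, 0]
3 nonzero rows, so rank(MC) = 3.

3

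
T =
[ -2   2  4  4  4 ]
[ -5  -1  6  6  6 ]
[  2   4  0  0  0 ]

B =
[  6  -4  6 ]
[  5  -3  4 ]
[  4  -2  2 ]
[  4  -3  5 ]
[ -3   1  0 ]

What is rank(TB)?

2

First compute TB:
[[ 18, -14,  24],
 [ -5,  -1,   8],
 [ 32, -20,  28]]
Now row reduce the product.
R2 ← R2 + (5/18)·R1: [0, -44/9, 44/3]
R3 ← R3 − (16/9)·R1: [0, 44/9, -44/3]
R3 ← R3 + R2: [0, 0, 0]
2 nonzero rows, so rank(TB) = 2.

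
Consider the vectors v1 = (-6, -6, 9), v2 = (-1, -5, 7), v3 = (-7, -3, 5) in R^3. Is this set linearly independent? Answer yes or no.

Form the matrix with these vectors as rows and row reduce.
R2 ← R2 − (1/6)·R1: [0, -4, 11/2]
R3 ← R3 − (7/6)·R1: [0, 4, -11/2]
R3 ← R3 + R2: [0, 0, 0]
2 nonzero rows, so the 3 vectors span a space of dimension 2.
Since 2 < 3, the vectors are linearly dependent.

no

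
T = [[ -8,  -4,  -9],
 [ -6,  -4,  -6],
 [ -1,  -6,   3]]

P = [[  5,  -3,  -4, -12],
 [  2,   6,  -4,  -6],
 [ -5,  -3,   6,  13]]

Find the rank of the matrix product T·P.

First compute TP:
[[ -3,  27,  -6,   3],
 [ -8,  12,   4,  18],
 [-32, -42,  46,  87]]
Now row reduce the product.
R2 ← R2 − (8/3)·R1: [0, -60, 20, 10]
R3 ← R3 − (32/3)·R1: [0, -330, 110, 55]
R3 ← R3 − (11/2)·R2: [0, 0, 0, 0]
2 nonzero rows, so rank(TP) = 2.

2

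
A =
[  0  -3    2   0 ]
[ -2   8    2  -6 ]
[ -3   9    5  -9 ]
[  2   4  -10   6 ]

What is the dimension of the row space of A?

Row reduce to echelon form.
Swap R1 ↔ R2
R3 ← R3 − (3/2)·R1: [0, -3, 2, 0]
R4 ← R4 + R1: [0, 12, -8, 0]
R3 ← R3 − R2: [0, 0, 0, 0]
R4 ← R4 + (4)·R2: [0, 0, 0, 0]
Echelon form has 2 nonzero rows, so rank(A) = 2.
The row space has dimension equal to the rank: 2.

2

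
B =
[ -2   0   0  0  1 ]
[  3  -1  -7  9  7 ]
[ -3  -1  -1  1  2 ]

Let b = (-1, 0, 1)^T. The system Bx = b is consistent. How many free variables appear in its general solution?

2

Row reduce the augmented matrix [B | b].
R2 ← R2 + (3/2)·R1: [0, -1, -7, 9, 17/2, -3/2]
R3 ← R3 − (3/2)·R1: [0, -1, -1, 1, 1/2, 5/2]
R3 ← R3 − R2: [0, 0, 6, -8, -8, 4]
The echelon form has 3 nonzero rows, and every pivot lies in the first 5 columns, so rank(B) = rank([B|b]) = 3.
The system is consistent.
Free variables = (unknowns) − (rank) = 5 − 3 = 2.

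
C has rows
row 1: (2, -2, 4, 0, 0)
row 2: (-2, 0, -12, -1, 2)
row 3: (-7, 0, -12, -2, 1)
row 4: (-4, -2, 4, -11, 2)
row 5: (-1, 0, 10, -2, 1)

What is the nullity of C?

0

Row reduce to echelon form.
R2 ← R2 + R1: [0, -2, -8, -1, 2]
R3 ← R3 + (7/2)·R1: [0, -7, 2, -2, 1]
R4 ← R4 + (2)·R1: [0, -6, 12, -11, 2]
R5 ← R5 + (1/2)·R1: [0, -1, 12, -2, 1]
R3 ← R3 − (7/2)·R2: [0, 0, 30, 3/2, -6]
R4 ← R4 − (3)·R2: [0, 0, 36, -8, -4]
R5 ← R5 − (1/2)·R2: [0, 0, 16, -3/2, 0]
R4 ← R4 − (6/5)·R3: [0, 0, 0, -49/5, 16/5]
R5 ← R5 − (8/15)·R3: [0, 0, 0, -23/10, 16/5]
R5 ← R5 − (23/98)·R4: [0, 0, 0, 0, 120/49]
5 nonzero rows, so rank(C) = 5.
C has 5 columns; by rank–nullity, nullity = 5 − 5 = 0.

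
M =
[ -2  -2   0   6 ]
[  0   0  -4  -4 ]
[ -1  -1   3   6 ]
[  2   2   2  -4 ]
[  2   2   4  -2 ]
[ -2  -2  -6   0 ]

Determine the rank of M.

Row reduce to echelon form.
R3 ← R3 − (1/2)·R1: [0, 0, 3, 3]
R4 ← R4 + R1: [0, 0, 2, 2]
R5 ← R5 + R1: [0, 0, 4, 4]
R6 ← R6 − R1: [0, 0, -6, -6]
R3 ← R3 + (3/4)·R2: [0, 0, 0, 0]
R4 ← R4 + (1/2)·R2: [0, 0, 0, 0]
R5 ← R5 + R2: [0, 0, 0, 0]
R6 ← R6 − (3/2)·R2: [0, 0, 0, 0]
Echelon form has 2 nonzero rows, so rank(M) = 2.

2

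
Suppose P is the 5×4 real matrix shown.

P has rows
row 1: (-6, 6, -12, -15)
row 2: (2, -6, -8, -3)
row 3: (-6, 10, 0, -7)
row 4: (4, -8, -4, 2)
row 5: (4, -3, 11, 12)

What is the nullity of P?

Row reduce to echelon form.
R2 ← R2 + (1/3)·R1: [0, -4, -12, -8]
R3 ← R3 − R1: [0, 4, 12, 8]
R4 ← R4 + (2/3)·R1: [0, -4, -12, -8]
R5 ← R5 + (2/3)·R1: [0, 1, 3, 2]
R3 ← R3 + R2: [0, 0, 0, 0]
R4 ← R4 − R2: [0, 0, 0, 0]
R5 ← R5 + (1/4)·R2: [0, 0, 0, 0]
2 nonzero rows, so rank(P) = 2.
P has 4 columns; by rank–nullity, nullity = 4 − 2 = 2.

2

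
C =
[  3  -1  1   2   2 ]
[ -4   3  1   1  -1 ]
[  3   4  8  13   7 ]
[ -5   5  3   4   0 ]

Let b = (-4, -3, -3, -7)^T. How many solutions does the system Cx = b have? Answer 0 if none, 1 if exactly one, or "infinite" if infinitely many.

Row reduce the augmented matrix [C | b].
R2 ← R2 + (4/3)·R1: [0, 5/3, 7/3, 11/3, 5/3, -25/3]
R3 ← R3 − R1: [0, 5, 7, 11, 5, 1]
R4 ← R4 + (5/3)·R1: [0, 10/3, 14/3, 22/3, 10/3, -41/3]
R3 ← R3 − (3)·R2: [0, 0, 0, 0, 0, 26]
R4 ← R4 − (2)·R2: [0, 0, 0, 0, 0, 3]
R4 ← R4 − (3/26)·R3: [0, 0, 0, 0, 0, 0]
The echelon form has 3 nonzero rows; the last pivot sits in the augmented column, so rank(C) = 2 but rank([C|b]) = 3.
Since the ranks differ, the system is inconsistent.
It has no solutions.

0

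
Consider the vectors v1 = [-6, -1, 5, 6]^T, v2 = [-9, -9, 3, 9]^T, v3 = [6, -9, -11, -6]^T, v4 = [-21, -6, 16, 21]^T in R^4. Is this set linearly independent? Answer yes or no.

no

Form the matrix with these vectors as rows and row reduce.
R2 ← R2 − (3/2)·R1: [0, -15/2, -9/2, 0]
R3 ← R3 + R1: [0, -10, -6, 0]
R4 ← R4 − (7/2)·R1: [0, -5/2, -3/2, 0]
R3 ← R3 − (4/3)·R2: [0, 0, 0, 0]
R4 ← R4 − (1/3)·R2: [0, 0, 0, 0]
2 nonzero rows, so the 4 vectors span a space of dimension 2.
Since 2 < 4, the vectors are linearly dependent.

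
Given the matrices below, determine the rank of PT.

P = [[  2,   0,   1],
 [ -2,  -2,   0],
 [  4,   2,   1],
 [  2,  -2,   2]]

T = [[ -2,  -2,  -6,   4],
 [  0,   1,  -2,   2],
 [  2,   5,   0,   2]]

First compute PT:
[[ -2,   1, -12,  10],
 [  4,   2,  16, -12],
 [ -6,  -1, -28,  22],
 [  0,   4,  -8,   8]]
Now row reduce the product.
R2 ← R2 + (2)·R1: [0, 4, -8, 8]
R3 ← R3 − (3)·R1: [0, -4, 8, -8]
R3 ← R3 + R2: [0, 0, 0, 0]
R4 ← R4 − R2: [0, 0, 0, 0]
2 nonzero rows, so rank(PT) = 2.

2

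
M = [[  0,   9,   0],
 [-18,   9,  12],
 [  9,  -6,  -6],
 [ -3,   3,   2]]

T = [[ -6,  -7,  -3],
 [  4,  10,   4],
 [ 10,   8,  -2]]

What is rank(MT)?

First compute MT:
[[ 36,  90,  36],
 [264, 312,  66],
 [-138, -171, -39],
 [ 50,  67,  17]]
Now row reduce the product.
R2 ← R2 − (22/3)·R1: [0, -348, -198]
R3 ← R3 + (23/6)·R1: [0, 174, 99]
R4 ← R4 − (25/18)·R1: [0, -58, -33]
R3 ← R3 + (1/2)·R2: [0, 0, 0]
R4 ← R4 − (1/6)·R2: [0, 0, 0]
2 nonzero rows, so rank(MT) = 2.

2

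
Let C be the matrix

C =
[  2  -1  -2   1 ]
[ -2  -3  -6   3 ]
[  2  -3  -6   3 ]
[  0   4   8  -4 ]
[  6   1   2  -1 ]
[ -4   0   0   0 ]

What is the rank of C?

Row reduce to echelon form.
R2 ← R2 + R1: [0, -4, -8, 4]
R3 ← R3 − R1: [0, -2, -4, 2]
R5 ← R5 − (3)·R1: [0, 4, 8, -4]
R6 ← R6 + (2)·R1: [0, -2, -4, 2]
R3 ← R3 − (1/2)·R2: [0, 0, 0, 0]
R4 ← R4 + R2: [0, 0, 0, 0]
R5 ← R5 + R2: [0, 0, 0, 0]
R6 ← R6 − (1/2)·R2: [0, 0, 0, 0]
Echelon form has 2 nonzero rows, so rank(C) = 2.

2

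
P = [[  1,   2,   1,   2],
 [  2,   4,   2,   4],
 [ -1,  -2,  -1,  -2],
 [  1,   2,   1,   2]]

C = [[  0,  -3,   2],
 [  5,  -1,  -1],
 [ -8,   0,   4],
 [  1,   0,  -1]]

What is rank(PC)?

1

First compute PC:
[[  4,  -5,   2],
 [  8, -10,   4],
 [ -4,   5,  -2],
 [  4,  -5,   2]]
Now row reduce the product.
R2 ← R2 − (2)·R1: [0, 0, 0]
R3 ← R3 + R1: [0, 0, 0]
R4 ← R4 − R1: [0, 0, 0]
1 nonzero row, so rank(PC) = 1.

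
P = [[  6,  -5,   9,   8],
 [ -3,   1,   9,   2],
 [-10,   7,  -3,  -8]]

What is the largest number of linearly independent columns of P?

2

Row reduce to echelon form.
R2 ← R2 + (1/2)·R1: [0, -3/2, 27/2, 6]
R3 ← R3 + (5/3)·R1: [0, -4/3, 12, 16/3]
R3 ← R3 − (8/9)·R2: [0, 0, 0, 0]
Echelon form has 2 nonzero rows, so rank(P) = 2.
The rank gives the maximum number of linearly independent columns: 2.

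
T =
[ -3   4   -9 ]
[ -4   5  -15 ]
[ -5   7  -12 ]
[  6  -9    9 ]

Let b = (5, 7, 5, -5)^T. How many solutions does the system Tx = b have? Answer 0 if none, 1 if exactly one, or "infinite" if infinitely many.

0

Row reduce the augmented matrix [T | b].
R2 ← R2 − (4/3)·R1: [0, -1/3, -3, 1/3]
R3 ← R3 − (5/3)·R1: [0, 1/3, 3, -10/3]
R4 ← R4 + (2)·R1: [0, -1, -9, 5]
R3 ← R3 + R2: [0, 0, 0, -3]
R4 ← R4 − (3)·R2: [0, 0, 0, 4]
R4 ← R4 + (4/3)·R3: [0, 0, 0, 0]
The echelon form has 3 nonzero rows; the last pivot sits in the augmented column, so rank(T) = 2 but rank([T|b]) = 3.
Since the ranks differ, the system is inconsistent.
It has no solutions.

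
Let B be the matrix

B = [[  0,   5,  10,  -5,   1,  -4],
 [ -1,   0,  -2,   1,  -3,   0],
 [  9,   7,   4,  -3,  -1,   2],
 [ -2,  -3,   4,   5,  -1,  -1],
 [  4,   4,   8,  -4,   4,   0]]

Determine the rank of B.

5

Row reduce to echelon form.
Swap R1 ↔ R2
R3 ← R3 + (9)·R1: [0, 7, -14, 6, -28, 2]
R4 ← R4 − (2)·R1: [0, -3, 8, 3, 5, -1]
R5 ← R5 + (4)·R1: [0, 4, 0, 0, -8, 0]
R3 ← R3 − (7/5)·R2: [0, 0, -28, 13, -147/5, 38/5]
R4 ← R4 + (3/5)·R2: [0, 0, 14, 0, 28/5, -17/5]
R5 ← R5 − (4/5)·R2: [0, 0, -8, 4, -44/5, 16/5]
R4 ← R4 + (1/2)·R3: [0, 0, 0, 13/2, -91/10, 2/5]
R5 ← R5 − (2/7)·R3: [0, 0, 0, 2/7, -2/5, 36/35]
R5 ← R5 − (4/91)·R4: [0, 0, 0, 0, 0, 92/91]
Echelon form has 5 nonzero rows, so rank(B) = 5.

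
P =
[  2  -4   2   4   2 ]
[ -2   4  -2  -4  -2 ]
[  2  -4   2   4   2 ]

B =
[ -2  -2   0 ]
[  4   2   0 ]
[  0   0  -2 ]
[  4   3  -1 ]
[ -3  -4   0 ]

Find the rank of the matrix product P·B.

First compute PB:
[[-10,  -8,  -8],
 [ 10,   8,   8],
 [-10,  -8,  -8]]
Now row reduce the product.
R2 ← R2 + R1: [0, 0, 0]
R3 ← R3 − R1: [0, 0, 0]
1 nonzero row, so rank(PB) = 1.

1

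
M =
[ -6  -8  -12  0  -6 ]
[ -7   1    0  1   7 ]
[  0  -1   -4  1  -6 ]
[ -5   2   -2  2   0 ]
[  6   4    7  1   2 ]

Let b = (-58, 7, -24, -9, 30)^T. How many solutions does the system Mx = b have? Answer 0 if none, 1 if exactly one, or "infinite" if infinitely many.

infinite

Row reduce the augmented matrix [M | b].
R2 ← R2 − (7/6)·R1: [0, 31/3, 14, 1, 14, 224/3]
R4 ← R4 − (5/6)·R1: [0, 26/3, 8, 2, 5, 118/3]
R5 ← R5 + R1: [0, -4, -5, 1, -4, -28]
R3 ← R3 + (3/31)·R2: [0, 0, -82/31, 34/31, -144/31, -520/31]
R4 ← R4 − (26/31)·R2: [0, 0, -116/31, 36/31, -209/31, -722/31]
R5 ← R5 + (12/31)·R2: [0, 0, 13/31, 43/31, 44/31, 28/31]
R4 ← R4 − (58/41)·R3: [0, 0, 0, -16/41, -7/41, 18/41]
R5 ← R5 + (13/82)·R3: [0, 0, 0, 64/41, 28/41, -72/41]
R5 ← R5 + (4)·R4: [0, 0, 0, 0, 0, 0]
The echelon form has 4 nonzero rows, and every pivot lies in the first 5 columns, so rank(M) = rank([M|b]) = 4.
The system is consistent.
rank = 4 < 5 unknowns, so there are infinitely many solutions.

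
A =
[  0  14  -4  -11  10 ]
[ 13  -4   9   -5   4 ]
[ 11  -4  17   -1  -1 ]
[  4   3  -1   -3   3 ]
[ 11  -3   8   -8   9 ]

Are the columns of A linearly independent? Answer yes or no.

yes

Row reduce A to echelon form.
Swap R1 ↔ R2
R3 ← R3 − (11/13)·R1: [0, -8/13, 122/13, 42/13, -57/13]
R4 ← R4 − (4/13)·R1: [0, 55/13, -49/13, -19/13, 23/13]
R5 ← R5 − (11/13)·R1: [0, 5/13, 5/13, -49/13, 73/13]
R3 ← R3 + (4/91)·R2: [0, 0, 838/91, 250/91, -359/91]
R4 ← R4 − (55/182)·R2: [0, 0, -233/91, 339/182, -114/91]
R5 ← R5 − (5/182)·R2: [0, 0, 45/91, -631/182, 486/91]
R4 ← R4 + (233/838)·R3: [0, 0, 0, 2201/838, -1969/838]
R5 ← R5 − (45/838)·R3: [0, 0, 0, -3029/838, 4653/838]
R5 ← R5 + (3029/2201)·R4: [0, 0, 0, 0, 5104/2201]
5 pivots among 5 columns.
Every column is a pivot column, so the columns are linearly independent.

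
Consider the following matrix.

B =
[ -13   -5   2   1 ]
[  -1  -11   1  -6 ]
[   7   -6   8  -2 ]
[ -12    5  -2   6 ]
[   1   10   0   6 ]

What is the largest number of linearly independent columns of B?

4

Row reduce to echelon form.
R2 ← R2 − (1/13)·R1: [0, -138/13, 11/13, -79/13]
R3 ← R3 + (7/13)·R1: [0, -113/13, 118/13, -19/13]
R4 ← R4 − (12/13)·R1: [0, 125/13, -50/13, 66/13]
R5 ← R5 + (1/13)·R1: [0, 125/13, 2/13, 79/13]
R3 ← R3 − (113/138)·R2: [0, 0, 1157/138, 485/138]
R4 ← R4 + (125/138)·R2: [0, 0, -425/138, -59/138]
R5 ← R5 + (125/138)·R2: [0, 0, 127/138, 79/138]
R4 ← R4 + (425/1157)·R3: [0, 0, 0, 999/1157]
R5 ← R5 − (127/1157)·R3: [0, 0, 0, 216/1157]
R5 ← R5 − (8/37)·R4: [0, 0, 0, 0]
Echelon form has 4 nonzero rows, so rank(B) = 4.
The rank gives the maximum number of linearly independent columns: 4.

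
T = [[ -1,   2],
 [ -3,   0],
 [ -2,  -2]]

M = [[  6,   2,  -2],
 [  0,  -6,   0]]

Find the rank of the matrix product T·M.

First compute TM:
[[ -6, -14,   2],
 [-18,  -6,   6],
 [-12,   8,   4]]
Now row reduce the product.
R2 ← R2 − (3)·R1: [0, 36, 0]
R3 ← R3 − (2)·R1: [0, 36, 0]
R3 ← R3 − R2: [0, 0, 0]
2 nonzero rows, so rank(TM) = 2.

2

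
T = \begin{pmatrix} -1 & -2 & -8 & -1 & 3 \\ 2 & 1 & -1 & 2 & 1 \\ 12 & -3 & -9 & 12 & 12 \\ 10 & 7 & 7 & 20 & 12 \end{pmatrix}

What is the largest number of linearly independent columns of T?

Row reduce to echelon form.
R2 ← R2 + (2)·R1: [0, -3, -17, 0, 7]
R3 ← R3 + (12)·R1: [0, -27, -105, 0, 48]
R4 ← R4 + (10)·R1: [0, -13, -73, 10, 42]
R3 ← R3 − (9)·R2: [0, 0, 48, 0, -15]
R4 ← R4 − (13/3)·R2: [0, 0, 2/3, 10, 35/3]
R4 ← R4 − (1/72)·R3: [0, 0, 0, 10, 95/8]
Echelon form has 4 nonzero rows, so rank(T) = 4.
The rank gives the maximum number of linearly independent columns: 4.

4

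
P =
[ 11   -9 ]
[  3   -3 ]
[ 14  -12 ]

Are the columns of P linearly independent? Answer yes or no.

yes

Row reduce P to echelon form.
R2 ← R2 − (3/11)·R1: [0, -6/11]
R3 ← R3 − (14/11)·R1: [0, -6/11]
R3 ← R3 − R2: [0, 0]
2 pivots among 2 columns.
Every column is a pivot column, so the columns are linearly independent.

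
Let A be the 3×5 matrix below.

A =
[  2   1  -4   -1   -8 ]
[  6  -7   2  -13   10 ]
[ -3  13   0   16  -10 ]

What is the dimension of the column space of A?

Row reduce to echelon form.
R2 ← R2 − (3)·R1: [0, -10, 14, -10, 34]
R3 ← R3 + (3/2)·R1: [0, 29/2, -6, 29/2, -22]
R3 ← R3 + (29/20)·R2: [0, 0, 143/10, 0, 273/10]
Echelon form has 3 nonzero rows, so rank(A) = 3.
The column space has dimension equal to the rank: 3.

3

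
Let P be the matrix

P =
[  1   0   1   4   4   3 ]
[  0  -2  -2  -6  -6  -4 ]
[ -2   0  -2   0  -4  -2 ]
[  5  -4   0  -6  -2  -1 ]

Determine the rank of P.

4

Row reduce to echelon form.
R3 ← R3 + (2)·R1: [0, 0, 0, 8, 4, 4]
R4 ← R4 − (5)·R1: [0, -4, -5, -26, -22, -16]
R4 ← R4 − (2)·R2: [0, 0, -1, -14, -10, -8]
Swap R3 ↔ R4
Echelon form has 4 nonzero rows, so rank(P) = 4.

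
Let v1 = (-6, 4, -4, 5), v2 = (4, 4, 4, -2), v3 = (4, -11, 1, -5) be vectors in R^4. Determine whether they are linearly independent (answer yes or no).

no

Form the matrix with these vectors as rows and row reduce.
R2 ← R2 + (2/3)·R1: [0, 20/3, 4/3, 4/3]
R3 ← R3 + (2/3)·R1: [0, -25/3, -5/3, -5/3]
R3 ← R3 + (5/4)·R2: [0, 0, 0, 0]
2 nonzero rows, so the 3 vectors span a space of dimension 2.
Since 2 < 3, the vectors are linearly dependent.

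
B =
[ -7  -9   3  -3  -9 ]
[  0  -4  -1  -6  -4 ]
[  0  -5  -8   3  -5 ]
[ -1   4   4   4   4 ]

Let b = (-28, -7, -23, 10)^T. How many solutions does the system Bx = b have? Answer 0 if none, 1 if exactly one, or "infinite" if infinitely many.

Row reduce the augmented matrix [B | b].
R4 ← R4 − (1/7)·R1: [0, 37/7, 25/7, 31/7, 37/7, 14]
R3 ← R3 − (5/4)·R2: [0, 0, -27/4, 21/2, 0, -57/4]
R4 ← R4 + (37/28)·R2: [0, 0, 9/4, -7/2, 0, 19/4]
R4 ← R4 + (1/3)·R3: [0, 0, 0, 0, 0, 0]
The echelon form has 3 nonzero rows, and every pivot lies in the first 5 columns, so rank(B) = rank([B|b]) = 3.
The system is consistent.
rank = 3 < 5 unknowns, so there are infinitely many solutions.

infinite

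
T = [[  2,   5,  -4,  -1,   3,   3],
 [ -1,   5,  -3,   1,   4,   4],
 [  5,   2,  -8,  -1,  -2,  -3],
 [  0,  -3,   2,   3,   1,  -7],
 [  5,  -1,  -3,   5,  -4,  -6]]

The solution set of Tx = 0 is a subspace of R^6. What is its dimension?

Row reduce to echelon form.
R2 ← R2 + (1/2)·R1: [0, 15/2, -5, 1/2, 11/2, 11/2]
R3 ← R3 − (5/2)·R1: [0, -21/2, 2, 3/2, -19/2, -21/2]
R5 ← R5 − (5/2)·R1: [0, -27/2, 7, 15/2, -23/2, -27/2]
R3 ← R3 + (7/5)·R2: [0, 0, -5, 11/5, -9/5, -14/5]
R4 ← R4 + (2/5)·R2: [0, 0, 0, 16/5, 16/5, -24/5]
R5 ← R5 + (9/5)·R2: [0, 0, -2, 42/5, -8/5, -18/5]
R5 ← R5 − (2/5)·R3: [0, 0, 0, 188/25, -22/25, -62/25]
R5 ← R5 − (47/20)·R4: [0, 0, 0, 0, -42/5, 44/5]
5 nonzero rows, so rank(T) = 5.
T has 6 columns; by rank–nullity, nullity = 6 − 5 = 1.

1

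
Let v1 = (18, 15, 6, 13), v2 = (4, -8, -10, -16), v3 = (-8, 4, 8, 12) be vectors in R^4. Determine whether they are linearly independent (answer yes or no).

no

Form the matrix with these vectors as rows and row reduce.
R2 ← R2 − (2/9)·R1: [0, -34/3, -34/3, -170/9]
R3 ← R3 + (4/9)·R1: [0, 32/3, 32/3, 160/9]
R3 ← R3 + (16/17)·R2: [0, 0, 0, 0]
2 nonzero rows, so the 3 vectors span a space of dimension 2.
Since 2 < 3, the vectors are linearly dependent.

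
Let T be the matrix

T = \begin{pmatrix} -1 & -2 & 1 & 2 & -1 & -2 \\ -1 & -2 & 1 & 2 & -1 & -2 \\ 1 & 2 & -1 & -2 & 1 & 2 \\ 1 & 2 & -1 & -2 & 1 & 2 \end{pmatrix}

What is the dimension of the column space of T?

1

Row reduce to echelon form.
R2 ← R2 − R1: [0, 0, 0, 0, 0, 0]
R3 ← R3 + R1: [0, 0, 0, 0, 0, 0]
R4 ← R4 + R1: [0, 0, 0, 0, 0, 0]
Echelon form has 1 nonzero row, so rank(T) = 1.
The column space has dimension equal to the rank: 1.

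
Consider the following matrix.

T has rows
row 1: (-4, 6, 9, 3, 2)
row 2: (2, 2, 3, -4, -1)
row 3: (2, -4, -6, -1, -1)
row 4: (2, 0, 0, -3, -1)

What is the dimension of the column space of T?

2

Row reduce to echelon form.
R2 ← R2 + (1/2)·R1: [0, 5, 15/2, -5/2, 0]
R3 ← R3 + (1/2)·R1: [0, -1, -3/2, 1/2, 0]
R4 ← R4 + (1/2)·R1: [0, 3, 9/2, -3/2, 0]
R3 ← R3 + (1/5)·R2: [0, 0, 0, 0, 0]
R4 ← R4 − (3/5)·R2: [0, 0, 0, 0, 0]
Echelon form has 2 nonzero rows, so rank(T) = 2.
The column space has dimension equal to the rank: 2.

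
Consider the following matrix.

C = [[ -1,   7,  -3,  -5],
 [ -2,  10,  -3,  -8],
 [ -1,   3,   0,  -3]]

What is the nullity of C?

2

Row reduce to echelon form.
R2 ← R2 − (2)·R1: [0, -4, 3, 2]
R3 ← R3 − R1: [0, -4, 3, 2]
R3 ← R3 − R2: [0, 0, 0, 0]
2 nonzero rows, so rank(C) = 2.
C has 4 columns; by rank–nullity, nullity = 4 − 2 = 2.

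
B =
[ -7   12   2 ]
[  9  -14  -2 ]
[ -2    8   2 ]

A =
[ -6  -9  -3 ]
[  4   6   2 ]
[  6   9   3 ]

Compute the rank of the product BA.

First compute BA:
[[102, 153,  51],
 [-122, -183, -61],
 [ 56,  84,  28]]
Now row reduce the product.
R2 ← R2 + (61/51)·R1: [0, 0, 0]
R3 ← R3 − (28/51)·R1: [0, 0, 0]
1 nonzero row, so rank(BA) = 1.

1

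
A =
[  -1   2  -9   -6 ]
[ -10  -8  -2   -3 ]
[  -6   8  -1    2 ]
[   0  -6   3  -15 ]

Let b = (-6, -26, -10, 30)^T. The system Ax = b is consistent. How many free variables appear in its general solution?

0

Row reduce the augmented matrix [A | b].
R2 ← R2 − (10)·R1: [0, -28, 88, 57, 34]
R3 ← R3 − (6)·R1: [0, -4, 53, 38, 26]
R3 ← R3 − (1/7)·R2: [0, 0, 283/7, 209/7, 148/7]
R4 ← R4 − (3/14)·R2: [0, 0, -111/7, -381/14, 159/7]
R4 ← R4 + (111/283)·R3: [0, 0, 0, -8775/566, 8775/283]
The echelon form has 4 nonzero rows, and every pivot lies in the first 4 columns, so rank(A) = rank([A|b]) = 4.
The system is consistent.
Free variables = (unknowns) − (rank) = 4 − 4 = 0.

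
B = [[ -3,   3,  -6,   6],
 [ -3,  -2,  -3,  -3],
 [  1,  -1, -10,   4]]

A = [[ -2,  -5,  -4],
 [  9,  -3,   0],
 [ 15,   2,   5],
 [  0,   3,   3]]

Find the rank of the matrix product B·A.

3

First compute BA:
[[-57,  12,   0],
 [-57,   6, -12],
 [-161, -10, -42]]
Now row reduce the product.
R2 ← R2 − R1: [0, -6, -12]
R3 ← R3 − (161/57)·R1: [0, -834/19, -42]
R3 ← R3 − (139/19)·R2: [0, 0, 870/19]
3 nonzero rows, so rank(BA) = 3.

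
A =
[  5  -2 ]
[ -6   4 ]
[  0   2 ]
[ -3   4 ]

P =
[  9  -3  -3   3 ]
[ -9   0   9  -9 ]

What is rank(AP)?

First compute AP:
[[ 63, -15, -33,  33],
 [-90,  18,  54, -54],
 [-18,   0,  18, -18],
 [-63,   9,  45, -45]]
Now row reduce the product.
R2 ← R2 + (10/7)·R1: [0, -24/7, 48/7, -48/7]
R3 ← R3 + (2/7)·R1: [0, -30/7, 60/7, -60/7]
R4 ← R4 + R1: [0, -6, 12, -12]
R3 ← R3 − (5/4)·R2: [0, 0, 0, 0]
R4 ← R4 − (7/4)·R2: [0, 0, 0, 0]
2 nonzero rows, so rank(AP) = 2.

2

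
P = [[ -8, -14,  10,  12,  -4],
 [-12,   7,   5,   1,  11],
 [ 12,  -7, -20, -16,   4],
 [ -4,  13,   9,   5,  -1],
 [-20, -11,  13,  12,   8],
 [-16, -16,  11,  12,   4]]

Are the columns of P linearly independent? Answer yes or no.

no

Row reduce P to echelon form.
R2 ← R2 − (3/2)·R1: [0, 28, -10, -17, 17]
R3 ← R3 + (3/2)·R1: [0, -28, -5, 2, -2]
R4 ← R4 − (1/2)·R1: [0, 20, 4, -1, 1]
R5 ← R5 − (5/2)·R1: [0, 24, -12, -18, 18]
R6 ← R6 − (2)·R1: [0, 12, -9, -12, 12]
R3 ← R3 + R2: [0, 0, -15, -15, 15]
R4 ← R4 − (5/7)·R2: [0, 0, 78/7, 78/7, -78/7]
R5 ← R5 − (6/7)·R2: [0, 0, -24/7, -24/7, 24/7]
R6 ← R6 − (3/7)·R2: [0, 0, -33/7, -33/7, 33/7]
R4 ← R4 + (26/35)·R3: [0, 0, 0, 0, 0]
R5 ← R5 − (8/35)·R3: [0, 0, 0, 0, 0]
R6 ← R6 − (11/35)·R3: [0, 0, 0, 0, 0]
3 pivots among 5 columns.
Only 3 < 5 pivot columns, so the columns are linearly dependent.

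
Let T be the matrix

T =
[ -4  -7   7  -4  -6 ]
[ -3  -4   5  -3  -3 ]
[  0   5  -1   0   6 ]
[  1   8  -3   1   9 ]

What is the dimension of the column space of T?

Row reduce to echelon form.
R2 ← R2 − (3/4)·R1: [0, 5/4, -1/4, 0, 3/2]
R4 ← R4 + (1/4)·R1: [0, 25/4, -5/4, 0, 15/2]
R3 ← R3 − (4)·R2: [0, 0, 0, 0, 0]
R4 ← R4 − (5)·R2: [0, 0, 0, 0, 0]
Echelon form has 2 nonzero rows, so rank(T) = 2.
The column space has dimension equal to the rank: 2.

2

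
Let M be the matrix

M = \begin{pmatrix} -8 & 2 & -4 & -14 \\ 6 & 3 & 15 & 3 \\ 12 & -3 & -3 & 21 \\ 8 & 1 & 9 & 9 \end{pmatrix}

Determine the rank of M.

3

Row reduce to echelon form.
R2 ← R2 + (3/4)·R1: [0, 9/2, 12, -15/2]
R3 ← R3 + (3/2)·R1: [0, 0, -9, 0]
R4 ← R4 + R1: [0, 3, 5, -5]
R4 ← R4 − (2/3)·R2: [0, 0, -3, 0]
R4 ← R4 − (1/3)·R3: [0, 0, 0, 0]
Echelon form has 3 nonzero rows, so rank(M) = 3.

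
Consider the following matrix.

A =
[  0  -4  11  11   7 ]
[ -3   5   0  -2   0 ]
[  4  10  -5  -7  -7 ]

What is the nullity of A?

2

Row reduce to echelon form.
Swap R1 ↔ R2
R3 ← R3 + (4/3)·R1: [0, 50/3, -5, -29/3, -7]
R3 ← R3 + (25/6)·R2: [0, 0, 245/6, 217/6, 133/6]
3 nonzero rows, so rank(A) = 3.
A has 5 columns; by rank–nullity, nullity = 5 − 3 = 2.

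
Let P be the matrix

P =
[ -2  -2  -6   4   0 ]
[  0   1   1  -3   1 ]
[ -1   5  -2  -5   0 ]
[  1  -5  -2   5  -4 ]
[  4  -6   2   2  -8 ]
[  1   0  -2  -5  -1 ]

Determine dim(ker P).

0

Row reduce to echelon form.
R3 ← R3 − (1/2)·R1: [0, 6, 1, -7, 0]
R4 ← R4 + (1/2)·R1: [0, -6, -5, 7, -4]
R5 ← R5 + (2)·R1: [0, -10, -10, 10, -8]
R6 ← R6 + (1/2)·R1: [0, -1, -5, -3, -1]
R3 ← R3 − (6)·R2: [0, 0, -5, 11, -6]
R4 ← R4 + (6)·R2: [0, 0, 1, -11, 2]
R5 ← R5 + (10)·R2: [0, 0, 0, -20, 2]
R6 ← R6 + R2: [0, 0, -4, -6, 0]
R4 ← R4 + (1/5)·R3: [0, 0, 0, -44/5, 4/5]
R6 ← R6 − (4/5)·R3: [0, 0, 0, -74/5, 24/5]
R5 ← R5 − (25/11)·R4: [0, 0, 0, 0, 2/11]
R6 ← R6 − (37/22)·R4: [0, 0, 0, 0, 38/11]
R6 ← R6 − (19)·R5: [0, 0, 0, 0, 0]
5 nonzero rows, so rank(P) = 5.
P has 5 columns; by rank–nullity, nullity = 5 − 5 = 0.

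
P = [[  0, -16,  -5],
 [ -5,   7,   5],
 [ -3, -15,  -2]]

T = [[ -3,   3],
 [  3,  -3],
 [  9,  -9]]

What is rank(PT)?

First compute PT:
[[-93,  93],
 [ 81, -81],
 [-54,  54]]
Now row reduce the product.
R2 ← R2 + (27/31)·R1: [0, 0]
R3 ← R3 − (18/31)·R1: [0, 0]
1 nonzero row, so rank(PT) = 1.

1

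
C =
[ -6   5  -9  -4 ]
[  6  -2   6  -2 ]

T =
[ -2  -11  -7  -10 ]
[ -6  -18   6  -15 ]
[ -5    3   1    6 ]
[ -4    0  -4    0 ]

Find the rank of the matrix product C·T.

2

First compute CT:
[[ 43, -51,  79, -69],
 [-22, -12, -40,   6]]
Now row reduce the product.
R2 ← R2 + (22/43)·R1: [0, -1638/43, 18/43, -1260/43]
2 nonzero rows, so rank(CT) = 2.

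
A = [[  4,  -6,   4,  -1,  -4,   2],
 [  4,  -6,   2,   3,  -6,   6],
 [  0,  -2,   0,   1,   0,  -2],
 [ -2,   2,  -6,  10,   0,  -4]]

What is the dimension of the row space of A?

4

Row reduce to echelon form.
R2 ← R2 − R1: [0, 0, -2, 4, -2, 4]
R4 ← R4 + (1/2)·R1: [0, -1, -4, 19/2, -2, -3]
Swap R2 ↔ R3
R4 ← R4 − (1/2)·R2: [0, 0, -4, 9, -2, -2]
R4 ← R4 − (2)·R3: [0, 0, 0, 1, 2, -10]
Echelon form has 4 nonzero rows, so rank(A) = 4.
The row space has dimension equal to the rank: 4.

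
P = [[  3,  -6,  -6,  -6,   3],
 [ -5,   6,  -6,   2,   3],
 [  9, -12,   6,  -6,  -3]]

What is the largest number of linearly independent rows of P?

Row reduce to echelon form.
R2 ← R2 + (5/3)·R1: [0, -4, -16, -8, 8]
R3 ← R3 − (3)·R1: [0, 6, 24, 12, -12]
R3 ← R3 + (3/2)·R2: [0, 0, 0, 0, 0]
Echelon form has 2 nonzero rows, so rank(P) = 2.
The rank gives the maximum number of linearly independent rows: 2.

2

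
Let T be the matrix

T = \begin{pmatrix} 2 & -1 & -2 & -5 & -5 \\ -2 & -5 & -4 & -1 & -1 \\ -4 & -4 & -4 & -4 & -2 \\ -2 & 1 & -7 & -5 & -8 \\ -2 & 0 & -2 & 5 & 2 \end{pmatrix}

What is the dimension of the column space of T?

4

Row reduce to echelon form.
R2 ← R2 + R1: [0, -6, -6, -6, -6]
R3 ← R3 + (2)·R1: [0, -6, -8, -14, -12]
R4 ← R4 + R1: [0, 0, -9, -10, -13]
R5 ← R5 + R1: [0, -1, -4, 0, -3]
R3 ← R3 − R2: [0, 0, -2, -8, -6]
R5 ← R5 − (1/6)·R2: [0, 0, -3, 1, -2]
R4 ← R4 − (9/2)·R3: [0, 0, 0, 26, 14]
R5 ← R5 − (3/2)·R3: [0, 0, 0, 13, 7]
R5 ← R5 − (1/2)·R4: [0, 0, 0, 0, 0]
Echelon form has 4 nonzero rows, so rank(T) = 4.
The column space has dimension equal to the rank: 4.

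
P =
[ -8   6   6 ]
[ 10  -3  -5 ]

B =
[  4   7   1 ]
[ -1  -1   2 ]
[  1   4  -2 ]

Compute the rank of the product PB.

2

First compute PB:
[[-32, -38,  -8],
 [ 38,  53,  14]]
Now row reduce the product.
R2 ← R2 + (19/16)·R1: [0, 63/8, 9/2]
2 nonzero rows, so rank(PB) = 2.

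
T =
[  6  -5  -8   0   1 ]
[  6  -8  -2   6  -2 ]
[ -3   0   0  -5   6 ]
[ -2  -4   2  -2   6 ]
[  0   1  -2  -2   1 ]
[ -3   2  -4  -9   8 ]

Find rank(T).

3

Row reduce to echelon form.
R2 ← R2 − R1: [0, -3, 6, 6, -3]
R3 ← R3 + (1/2)·R1: [0, -5/2, -4, -5, 13/2]
R4 ← R4 + (1/3)·R1: [0, -17/3, -2/3, -2, 19/3]
R6 ← R6 + (1/2)·R1: [0, -1/2, -8, -9, 17/2]
R3 ← R3 − (5/6)·R2: [0, 0, -9, -10, 9]
R4 ← R4 − (17/9)·R2: [0, 0, -12, -40/3, 12]
R5 ← R5 + (1/3)·R2: [0, 0, 0, 0, 0]
R6 ← R6 − (1/6)·R2: [0, 0, -9, -10, 9]
R4 ← R4 − (4/3)·R3: [0, 0, 0, 0, 0]
R6 ← R6 − R3: [0, 0, 0, 0, 0]
Echelon form has 3 nonzero rows, so rank(T) = 3.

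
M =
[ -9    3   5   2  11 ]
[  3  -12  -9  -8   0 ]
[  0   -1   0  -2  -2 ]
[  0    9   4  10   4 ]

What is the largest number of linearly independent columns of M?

3

Row reduce to echelon form.
R2 ← R2 + (1/3)·R1: [0, -11, -22/3, -22/3, 11/3]
R3 ← R3 − (1/11)·R2: [0, 0, 2/3, -4/3, -7/3]
R4 ← R4 + (9/11)·R2: [0, 0, -2, 4, 7]
R4 ← R4 + (3)·R3: [0, 0, 0, 0, 0]
Echelon form has 3 nonzero rows, so rank(M) = 3.
The rank gives the maximum number of linearly independent columns: 3.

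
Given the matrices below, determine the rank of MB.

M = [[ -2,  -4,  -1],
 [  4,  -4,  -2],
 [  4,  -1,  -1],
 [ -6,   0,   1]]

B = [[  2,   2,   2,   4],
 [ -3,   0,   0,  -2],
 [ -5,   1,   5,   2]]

2

First compute MB:
[[ 13,  -5,  -9,  -2],
 [ 30,   6,  -2,  20],
 [ 16,   7,   3,  16],
 [-17, -11,  -7, -22]]
Now row reduce the product.
R2 ← R2 − (30/13)·R1: [0, 228/13, 244/13, 320/13]
R3 ← R3 − (16/13)·R1: [0, 171/13, 183/13, 240/13]
R4 ← R4 + (17/13)·R1: [0, -228/13, -244/13, -320/13]
R3 ← R3 − (3/4)·R2: [0, 0, 0, 0]
R4 ← R4 + R2: [0, 0, 0, 0]
2 nonzero rows, so rank(MB) = 2.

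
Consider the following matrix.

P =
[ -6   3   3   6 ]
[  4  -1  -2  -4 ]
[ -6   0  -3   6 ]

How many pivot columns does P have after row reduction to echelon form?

3

Row reduce to echelon form.
R2 ← R2 + (2/3)·R1: [0, 1, 0, 0]
R3 ← R3 − R1: [0, -3, -6, 0]
R3 ← R3 + (3)·R2: [0, 0, -6, 0]
Echelon form has 3 nonzero rows, so rank(P) = 3.
Each nonzero row contributes one pivot column: 3 pivot columns.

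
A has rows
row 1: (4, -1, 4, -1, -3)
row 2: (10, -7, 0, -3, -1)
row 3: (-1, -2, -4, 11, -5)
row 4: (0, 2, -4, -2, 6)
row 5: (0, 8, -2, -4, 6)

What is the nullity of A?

Row reduce to echelon form.
R2 ← R2 − (5/2)·R1: [0, -9/2, -10, -1/2, 13/2]
R3 ← R3 + (1/4)·R1: [0, -9/4, -3, 43/4, -23/4]
R3 ← R3 − (1/2)·R2: [0, 0, 2, 11, -9]
R4 ← R4 + (4/9)·R2: [0, 0, -76/9, -20/9, 80/9]
R5 ← R5 + (16/9)·R2: [0, 0, -178/9, -44/9, 158/9]
R4 ← R4 + (38/9)·R3: [0, 0, 0, 398/9, -262/9]
R5 ← R5 + (89/9)·R3: [0, 0, 0, 935/9, -643/9]
R5 ← R5 − (935/398)·R4: [0, 0, 0, 0, -608/199]
5 nonzero rows, so rank(A) = 5.
A has 5 columns; by rank–nullity, nullity = 5 − 5 = 0.

0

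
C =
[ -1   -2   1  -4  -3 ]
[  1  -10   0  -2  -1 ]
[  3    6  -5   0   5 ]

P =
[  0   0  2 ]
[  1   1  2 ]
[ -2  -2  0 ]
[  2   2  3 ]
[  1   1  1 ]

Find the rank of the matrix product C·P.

2

First compute CP:
[[-15, -15, -21],
 [-15, -15, -25],
 [ 21,  21,  23]]
Now row reduce the product.
R2 ← R2 − R1: [0, 0, -4]
R3 ← R3 + (7/5)·R1: [0, 0, -32/5]
R3 ← R3 − (8/5)·R2: [0, 0, 0]
2 nonzero rows, so rank(CP) = 2.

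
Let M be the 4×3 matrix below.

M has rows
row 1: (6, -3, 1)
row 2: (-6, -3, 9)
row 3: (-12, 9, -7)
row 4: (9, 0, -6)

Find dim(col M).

2

Row reduce to echelon form.
R2 ← R2 + R1: [0, -6, 10]
R3 ← R3 + (2)·R1: [0, 3, -5]
R4 ← R4 − (3/2)·R1: [0, 9/2, -15/2]
R3 ← R3 + (1/2)·R2: [0, 0, 0]
R4 ← R4 + (3/4)·R2: [0, 0, 0]
Echelon form has 2 nonzero rows, so rank(M) = 2.
The column space has dimension equal to the rank: 2.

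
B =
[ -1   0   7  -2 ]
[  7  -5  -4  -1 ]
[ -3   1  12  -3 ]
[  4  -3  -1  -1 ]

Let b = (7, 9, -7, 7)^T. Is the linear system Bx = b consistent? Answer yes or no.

no

Row reduce the augmented matrix [B | b].
R2 ← R2 + (7)·R1: [0, -5, 45, -15, 58]
R3 ← R3 − (3)·R1: [0, 1, -9, 3, -28]
R4 ← R4 + (4)·R1: [0, -3, 27, -9, 35]
R3 ← R3 + (1/5)·R2: [0, 0, 0, 0, -82/5]
R4 ← R4 − (3/5)·R2: [0, 0, 0, 0, 1/5]
R4 ← R4 + (1/82)·R3: [0, 0, 0, 0, 0]
The echelon form has 3 nonzero rows; the last pivot sits in the augmented column, so rank(B) = 2 but rank([B|b]) = 3.
Since the ranks differ, the system is inconsistent.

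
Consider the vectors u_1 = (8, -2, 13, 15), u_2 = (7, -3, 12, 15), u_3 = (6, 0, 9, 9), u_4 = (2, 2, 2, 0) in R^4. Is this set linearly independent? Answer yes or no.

no

Form the matrix with these vectors as rows and row reduce.
R2 ← R2 − (7/8)·R1: [0, -5/4, 5/8, 15/8]
R3 ← R3 − (3/4)·R1: [0, 3/2, -3/4, -9/4]
R4 ← R4 − (1/4)·R1: [0, 5/2, -5/4, -15/4]
R3 ← R3 + (6/5)·R2: [0, 0, 0, 0]
R4 ← R4 + (2)·R2: [0, 0, 0, 0]
2 nonzero rows, so the 4 vectors span a space of dimension 2.
Since 2 < 4, the vectors are linearly dependent.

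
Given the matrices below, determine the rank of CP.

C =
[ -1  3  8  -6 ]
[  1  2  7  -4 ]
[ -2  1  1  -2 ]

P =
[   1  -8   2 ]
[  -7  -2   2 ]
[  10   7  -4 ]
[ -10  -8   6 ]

First compute CP:
[[118, 106, -64],
 [ 97,  69, -46],
 [ 21,  37, -18]]
Now row reduce the product.
R2 ← R2 − (97/118)·R1: [0, -1070/59, 390/59]
R3 ← R3 − (21/118)·R1: [0, 1070/59, -390/59]
R3 ← R3 + R2: [0, 0, 0]
2 nonzero rows, so rank(CP) = 2.

2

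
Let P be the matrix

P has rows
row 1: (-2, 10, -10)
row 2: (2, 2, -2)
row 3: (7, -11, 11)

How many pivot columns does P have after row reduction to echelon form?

Row reduce to echelon form.
R2 ← R2 + R1: [0, 12, -12]
R3 ← R3 + (7/2)·R1: [0, 24, -24]
R3 ← R3 − (2)·R2: [0, 0, 0]
Echelon form has 2 nonzero rows, so rank(P) = 2.
Each nonzero row contributes one pivot column: 2 pivot columns.

2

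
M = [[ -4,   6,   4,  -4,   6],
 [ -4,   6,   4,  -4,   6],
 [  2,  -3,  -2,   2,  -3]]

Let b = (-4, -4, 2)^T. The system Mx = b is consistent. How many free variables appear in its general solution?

4

Row reduce the augmented matrix [M | b].
R2 ← R2 − R1: [0, 0, 0, 0, 0, 0]
R3 ← R3 + (1/2)·R1: [0, 0, 0, 0, 0, 0]
The echelon form has 1 nonzero rows, and every pivot lies in the first 5 columns, so rank(M) = rank([M|b]) = 1.
The system is consistent.
Free variables = (unknowns) − (rank) = 5 − 1 = 4.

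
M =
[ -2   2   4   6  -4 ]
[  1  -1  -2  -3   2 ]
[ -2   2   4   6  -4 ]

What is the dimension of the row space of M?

Row reduce to echelon form.
R2 ← R2 + (1/2)·R1: [0, 0, 0, 0, 0]
R3 ← R3 − R1: [0, 0, 0, 0, 0]
Echelon form has 1 nonzero row, so rank(M) = 1.
The row space has dimension equal to the rank: 1.

1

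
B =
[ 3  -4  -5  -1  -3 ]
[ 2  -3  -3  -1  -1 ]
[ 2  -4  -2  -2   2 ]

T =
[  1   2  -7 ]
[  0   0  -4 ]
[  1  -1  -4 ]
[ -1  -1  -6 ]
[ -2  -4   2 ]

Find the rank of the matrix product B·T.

2

First compute BT:
[[  5,  24,  15],
 [  2,  12,  14],
 [ -2,   0,  26]]
Now row reduce the product.
R2 ← R2 − (2/5)·R1: [0, 12/5, 8]
R3 ← R3 + (2/5)·R1: [0, 48/5, 32]
R3 ← R3 − (4)·R2: [0, 0, 0]
2 nonzero rows, so rank(BT) = 2.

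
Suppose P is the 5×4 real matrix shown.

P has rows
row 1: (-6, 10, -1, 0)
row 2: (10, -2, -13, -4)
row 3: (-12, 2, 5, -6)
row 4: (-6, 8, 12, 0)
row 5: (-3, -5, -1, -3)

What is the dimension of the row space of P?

4

Row reduce to echelon form.
R2 ← R2 + (5/3)·R1: [0, 44/3, -44/3, -4]
R3 ← R3 − (2)·R1: [0, -18, 7, -6]
R4 ← R4 − R1: [0, -2, 13, 0]
R5 ← R5 − (1/2)·R1: [0, -10, -1/2, -3]
R3 ← R3 + (27/22)·R2: [0, 0, -11, -120/11]
R4 ← R4 + (3/22)·R2: [0, 0, 11, -6/11]
R5 ← R5 + (15/22)·R2: [0, 0, -21/2, -63/11]
R4 ← R4 + R3: [0, 0, 0, -126/11]
R5 ← R5 − (21/22)·R3: [0, 0, 0, 567/121]
R5 ← R5 + (9/22)·R4: [0, 0, 0, 0]
Echelon form has 4 nonzero rows, so rank(P) = 4.
The row space has dimension equal to the rank: 4.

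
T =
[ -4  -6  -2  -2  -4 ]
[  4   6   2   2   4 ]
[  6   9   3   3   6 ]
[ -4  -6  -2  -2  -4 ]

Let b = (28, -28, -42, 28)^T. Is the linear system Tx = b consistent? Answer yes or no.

Row reduce the augmented matrix [T | b].
R2 ← R2 + R1: [0, 0, 0, 0, 0, 0]
R3 ← R3 + (3/2)·R1: [0, 0, 0, 0, 0, 0]
R4 ← R4 − R1: [0, 0, 0, 0, 0, 0]
The echelon form has 1 nonzero rows, and every pivot lies in the first 5 columns, so rank(T) = rank([T|b]) = 1.
The system is consistent.

yes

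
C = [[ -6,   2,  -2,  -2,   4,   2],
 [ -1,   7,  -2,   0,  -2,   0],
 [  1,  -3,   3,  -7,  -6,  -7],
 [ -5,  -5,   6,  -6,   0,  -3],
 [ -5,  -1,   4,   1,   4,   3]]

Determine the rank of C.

Row reduce to echelon form.
R2 ← R2 − (1/6)·R1: [0, 20/3, -5/3, 1/3, -8/3, -1/3]
R3 ← R3 + (1/6)·R1: [0, -8/3, 8/3, -22/3, -16/3, -20/3]
R4 ← R4 − (5/6)·R1: [0, -20/3, 23/3, -13/3, -10/3, -14/3]
R5 ← R5 − (5/6)·R1: [0, -8/3, 17/3, 8/3, 2/3, 4/3]
R3 ← R3 + (2/5)·R2: [0, 0, 2, -36/5, -32/5, -34/5]
R4 ← R4 + R2: [0, 0, 6, -4, -6, -5]
R5 ← R5 + (2/5)·R2: [0, 0, 5, 14/5, -2/5, 6/5]
R4 ← R4 − (3)·R3: [0, 0, 0, 88/5, 66/5, 77/5]
R5 ← R5 − (5/2)·R3: [0, 0, 0, 104/5, 78/5, 91/5]
R5 ← R5 − (13/11)·R4: [0, 0, 0, 0, 0, 0]
Echelon form has 4 nonzero rows, so rank(C) = 4.

4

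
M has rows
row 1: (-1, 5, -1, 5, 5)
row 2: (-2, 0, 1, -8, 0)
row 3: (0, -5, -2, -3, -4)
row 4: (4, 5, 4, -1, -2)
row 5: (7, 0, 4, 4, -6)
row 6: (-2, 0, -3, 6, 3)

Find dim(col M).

Row reduce to echelon form.
R2 ← R2 − (2)·R1: [0, -10, 3, -18, -10]
R4 ← R4 + (4)·R1: [0, 25, 0, 19, 18]
R5 ← R5 + (7)·R1: [0, 35, -3, 39, 29]
R6 ← R6 − (2)·R1: [0, -10, -1, -4, -7]
R3 ← R3 − (1/2)·R2: [0, 0, -7/2, 6, 1]
R4 ← R4 + (5/2)·R2: [0, 0, 15/2, -26, -7]
R5 ← R5 + (7/2)·R2: [0, 0, 15/2, -24, -6]
R6 ← R6 − R2: [0, 0, -4, 14, 3]
R4 ← R4 + (15/7)·R3: [0, 0, 0, -92/7, -34/7]
R5 ← R5 + (15/7)·R3: [0, 0, 0, -78/7, -27/7]
R6 ← R6 − (8/7)·R3: [0, 0, 0, 50/7, 13/7]
R5 ← R5 − (39/46)·R4: [0, 0, 0, 0, 6/23]
R6 ← R6 + (25/46)·R4: [0, 0, 0, 0, -18/23]
R6 ← R6 + (3)·R5: [0, 0, 0, 0, 0]
Echelon form has 5 nonzero rows, so rank(M) = 5.
The column space has dimension equal to the rank: 5.

5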